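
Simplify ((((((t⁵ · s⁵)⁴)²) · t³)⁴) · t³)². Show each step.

s³²⁰t³⁵⁰

((((((t⁵ · s⁵)⁴)²) · t³)⁴) · t³)²
= ((((((t⁵ · s⁵)⁴)²) · t³)⁴)²) · ((t³)²)    [power of a product]
= (((((t⁵ · s⁵)⁴)²) · t³)⁸) · ((t³)²)    [power of a power]
= (((((t⁵ · s⁵)⁴)²)⁸) · ((t³)⁸)) · ((t³)²)    [power of a product]
= ((((t⁵ · s⁵)⁴)¹⁶) · ((t³)⁸)) · ((t³)²)    [power of a power]
= (((t⁵ · s⁵)⁶⁴) · ((t³)⁸)) · ((t³)²)    [power of a power]
= ((((t⁵)⁶⁴) · ((s⁵)⁶⁴)) · ((t³)⁸)) · ((t³)²)    [power of a product]
= ((t³²⁰ · ((s⁵)⁶⁴)) · ((t³)⁸)) · ((t³)²)    [power of a power]
= ((t³²⁰ · s³²⁰) · ((t³)⁸)) · ((t³)²)    [power of a power]
= ((t³²⁰ · s³²⁰) · t²⁴) · ((t³)²)    [power of a power]
= ((t³²⁰ · s³²⁰) · t²⁴) · t⁶    [power of a power]
= s³²⁰t³⁵⁰    [product of powers]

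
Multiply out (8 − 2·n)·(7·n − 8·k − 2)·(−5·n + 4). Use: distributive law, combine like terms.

(8 − 2·n)·(7·n − 8·k − 2)·(−5·n + 4)
= (56·n − 64·k − 16 − 14·n² + 16·k·n + 4·n)·(−5·n + 4)    [distributive law]
= (60·n − 64·k − 16 − 14·n² + 16·k·n)·(−5·n + 4)    [combine like terms]
= −300·n² + 240·n + 320·k·n − 256·k + 80·n − 64 + 70·n³ − 56·n² − 80·k·n² + 64·k·n    [distributive law]
= −356·n² + 320·n + 384·k·n − 256·k − 64 + 70·n³ − 80·k·n²    [combine like terms]

−356·n² + 320·n + 384·k·n − 256·k − 64 + 70·n³ − 80·k·n²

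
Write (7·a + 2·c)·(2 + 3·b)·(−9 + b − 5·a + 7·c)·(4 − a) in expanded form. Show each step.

−504·a − 154·a^2 − 700·a·b − 245·a^2·b + 70·a^3 + 348·a·c − 78·a^2·c + 84·a·b^2 − 21·a^2·b^2 + 105·a^3·b + 518·a·b·c − 117·a^2·b·c − 144·c − 200·b·c + 112·c^2 − 28·a·c^2 + 24·b^2·c − 6·a·b^2·c + 168·b·c^2 − 42·a·b·c^2

(7·a + 2·c)·(2 + 3·b)·(−9 + b − 5·a + 7·c)·(4 − a)
= (14·a + 21·a·b + 4·c + 6·b·c)·(−9 + b − 5·a + 7·c)·(4 − a)    [distributive law]
= (−126·a + 14·a·b − 70·a^2 + 98·a·c − 189·a·b + 21·a·b^2 − 105·a^2·b + 147·a·b·c − 36·c + 4·b·c − 20·a·c + 28·c^2 − 54·b·c + 6·b^2·c − 30·a·b·c + 42·b·c^2)·(4 − a)    [distributive law]
= (−126·a − 175·a·b − 70·a^2 + 78·a·c + 21·a·b^2 − 105·a^2·b + 117·a·b·c − 36·c − 50·b·c + 28·c^2 + 6·b^2·c + 42·b·c^2)·(4 − a)    [combine like terms]
= −504·a + 126·a^2 − 700·a·b + 175·a^2·b − 280·a^2 + 70·a^3 + 312·a·c − 78·a^2·c + 84·a·b^2 − 21·a^2·b^2 − 420·a^2·b + 105·a^3·b + 468·a·b·c − 117·a^2·b·c − 144·c + 36·a·c − 200·b·c + 50·a·b·c + 112·c^2 − 28·a·c^2 + 24·b^2·c − 6·a·b^2·c + 168·b·c^2 − 42·a·b·c^2    [distributive law]
= −504·a − 154·a^2 − 700·a·b − 245·a^2·b + 70·a^3 + 348·a·c − 78·a^2·c + 84·a·b^2 − 21·a^2·b^2 + 105·a^3·b + 518·a·b·c − 117·a^2·b·c − 144·c − 200·b·c + 112·c^2 − 28·a·c^2 + 24·b^2·c − 6·a·b^2·c + 168·b·c^2 − 42·a·b·c^2    [combine like terms]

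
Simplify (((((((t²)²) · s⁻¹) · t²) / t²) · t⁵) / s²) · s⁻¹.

s⁻⁴·t⁹

(((((((t²)²) · s⁻¹) · t²) / t²) · t⁵) / s²) · s⁻¹
= (((((t⁴ · s⁻¹) · t²) / t²) · t⁵) / s²) · s⁻¹    [power of a power]
= s⁻⁴·t⁹    [quotient of powers; product of powers]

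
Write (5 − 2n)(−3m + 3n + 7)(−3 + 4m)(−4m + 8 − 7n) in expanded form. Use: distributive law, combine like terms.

(5 − 2n)(−3m + 3n + 7)(−3 + 4m)(−4m + 8 − 7n)
= (−15m + 15n + 35 + 6mn − 6n² − 14n)(−3 + 4m)(−4m + 8 − 7n)    [distributive law]
= (−15m + n + 35 + 6mn − 6n²)(−3 + 4m)(−4m + 8 − 7n)    [combine like terms]
= (45m − 60m² − 3n + 4mn − 105 + 140m − 18mn + 24m²n + 18n² − 24mn²)(−4m + 8 − 7n)    [distributive law]
= (185m − 60m² − 3n − 14mn − 105 + 24m²n + 18n² − 24mn²)(−4m + 8 − 7n)    [combine like terms]
= −740m² + 1480m − 1295mn + 240m³ − 480m² + 420m²n + 12mn − 24n + 21n² + 56m²n − 112mn + 98mn² + 420m − 840 + 735n − 96m³n + 192m²n − 168m²n² − 72mn² + 144n² − 126n³ + 96m²n² − 192mn² + 168mn³    [distributive law]
= −1220m² + 1900m − 1395mn + 240m³ + 668m²n + 711n + 165n² − 166mn² − 840 − 96m³n − 72m²n² − 126n³ + 168mn³    [combine like terms]

−1220m² + 1900m − 1395mn + 240m³ + 668m²n + 711n + 165n² − 166mn² − 840 − 96m³n − 72m²n² − 126n³ + 168mn³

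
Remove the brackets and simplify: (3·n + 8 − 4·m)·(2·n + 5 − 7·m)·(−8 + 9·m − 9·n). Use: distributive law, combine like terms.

−327·n^2 + 315·m·n^2 − 54·n^3 − 608·n + 1195·m·n − 513·m^2·n − 320 + 968·m − 908·m^2 + 252·m^3

(3·n + 8 − 4·m)·(2·n + 5 − 7·m)·(−8 + 9·m − 9·n)
= (6·n^2 + 15·n − 21·m·n + 16·n + 40 − 56·m − 8·m·n − 20·m + 28·m^2)·(−8 + 9·m − 9·n)    [distributive law]
= (6·n^2 + 31·n − 29·m·n + 40 − 76·m + 28·m^2)·(−8 + 9·m − 9·n)    [combine like terms]
= −48·n^2 + 54·m·n^2 − 54·n^3 − 248·n + 279·m·n − 279·n^2 + 232·m·n − 261·m^2·n + 261·m·n^2 − 320 + 360·m − 360·n + 608·m − 684·m^2 + 684·m·n − 224·m^2 + 252·m^3 − 252·m^2·n    [distributive law]
= −327·n^2 + 315·m·n^2 − 54·n^3 − 608·n + 1195·m·n − 513·m^2·n − 320 + 968·m − 908·m^2 + 252·m^3    [combine like terms]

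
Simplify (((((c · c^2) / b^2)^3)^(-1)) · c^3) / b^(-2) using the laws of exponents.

b^8·c^(-6)

(((((c · c^2) / b^2)^3)^(-1)) · c^3) / b^(-2)
= ((((c · c^2) / b^2)^(-3)) · c^3) / b^(-2)    [power of a power]
= ((((c · c^2)^(-3)) / ((b^2)^(-3))) · c^3) / b^(-2)    [power of a quotient]
= ((((c^(-3)) · ((c^2)^(-3))) / ((b^2)^(-3))) · c^3) / b^(-2)    [power of a product]
= (((c^(-3) · c^(-6)) / ((b^2)^(-3))) · c^3) / b^(-2)    [power of a power]
= ((c^(-9) / ((b^2)^(-3))) · c^3) / b^(-2)    [product of powers]
= ((c^(-9) / b^(-6)) · c^3) / b^(-2)    [power of a power]
= b^8·c^(-6)    [quotient of powers; product of powers]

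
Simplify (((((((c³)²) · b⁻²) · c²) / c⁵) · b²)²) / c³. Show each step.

c³

(((((((c³)²) · b⁻²) · c²) / c⁵) · b²)²) / c³
= (((((((c³)²) · b⁻²) · c²) / c⁵)²) · ((b²)²)) / c³    [power of a product]
= (((((((c³)²) · b⁻²) · c²)²) / ((c⁵)²)) · ((b²)²)) / c³    [power of a quotient]
= (((((((c³)²) · b⁻²)²) · ((c²)²)) / ((c⁵)²)) · ((b²)²)) / c³    [power of a product]
= (((((((c³)²)²) · ((b⁻²)²)) · ((c²)²)) / ((c⁵)²)) · ((b²)²)) / c³    [power of a product]
= ((((((c³)⁴) · ((b⁻²)²)) · ((c²)²)) / ((c⁵)²)) · ((b²)²)) / c³    [power of a power]
= ((((c¹² · ((b⁻²)²)) · ((c²)²)) / ((c⁵)²)) · ((b²)²)) / c³    [power of a power]
= ((((c¹² · b⁻⁴) · ((c²)²)) / ((c⁵)²)) · ((b²)²)) / c³    [power of a power]
= ((((c¹² · b⁻⁴) · c⁴) / ((c⁵)²)) · ((b²)²)) / c³    [power of a power]
= ((((c¹² · b⁻⁴) · c⁴) / c¹⁰) · ((b²)²)) / c³    [power of a power]
= ((((c¹² · b⁻⁴) · c⁴) / c¹⁰) · b⁴) / c³    [power of a power]
= c³    [quotient of powers; product of powers]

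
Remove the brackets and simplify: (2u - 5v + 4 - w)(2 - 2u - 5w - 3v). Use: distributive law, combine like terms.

-4u - 4u^2 - 8uw + 4uv - 22v + 28vw + 15v^2 + 8 - 22w + 5w^2

(2u - 5v + 4 - w)(2 - 2u - 5w - 3v)
= 4u - 4u^2 - 10uw - 6uv - 10v + 10uv + 25vw + 15v^2 + 8 - 8u - 20w - 12v - 2w + 2uw + 5w^2 + 3vw    [distributive law]
= -4u - 4u^2 - 8uw + 4uv - 22v + 28vw + 15v^2 + 8 - 22w + 5w^2    [combine like terms]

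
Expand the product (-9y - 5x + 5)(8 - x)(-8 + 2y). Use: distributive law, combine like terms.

(-9y - 5x + 5)(8 - x)(-8 + 2y)
= (-72y + 9xy - 40x + 5x² + 40 - 5x)(-8 + 2y)    [distributive law]
= (-72y + 9xy - 45x + 5x² + 40)(-8 + 2y)    [combine like terms]
= 576y - 144y² - 72xy + 18xy² + 360x - 90xy - 40x² + 10x²y - 320 + 80y    [distributive law]
= 656y - 144y² - 162xy + 18xy² + 360x - 40x² + 10x²y - 320    [combine like terms]

656y - 144y² - 162xy + 18xy² + 360x - 40x² + 10x²y - 320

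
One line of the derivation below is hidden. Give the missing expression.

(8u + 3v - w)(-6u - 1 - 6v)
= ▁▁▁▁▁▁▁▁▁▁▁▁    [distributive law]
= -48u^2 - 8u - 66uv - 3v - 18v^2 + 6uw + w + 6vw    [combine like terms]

After distributive law, the bracketed line is:

-48u^2 - 8u - 48uv - 18uv - 3v - 18v^2 + 6uw + w + 6vw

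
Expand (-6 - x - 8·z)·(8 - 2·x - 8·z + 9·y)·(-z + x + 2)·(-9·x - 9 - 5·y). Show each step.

(-6 - x - 8·z)·(8 - 2·x - 8·z + 9·y)·(-z + x + 2)·(-9·x - 9 - 5·y)
= (-48 + 12·x + 48·z - 54·y - 8·x + 2·x^2 + 8·x·z - 9·x·y - 64·z + 16·x·z + 64·z^2 - 72·y·z)·(-z + x + 2)·(-9·x - 9 - 5·y)    [distributive law]
= (-48 + 4·x - 16·z - 54·y + 2·x^2 + 24·x·z - 9·x·y + 64·z^2 - 72·y·z)·(-z + x + 2)·(-9·x - 9 - 5·y)    [combine like terms]
= (48·z - 48·x - 96 - 4·x·z + 4·x^2 + 8·x + 16·z^2 - 16·x·z - 32·z + 54·y·z - 54·x·y - 108·y - 2·x^2·z + 2·x^3 + 4·x^2 - 24·x·z^2 + 24·x^2·z + 48·x·z + 9·x·y·z - 9·x^2·y - 18·x·y - 64·z^3 + 64·x·z^2 + 128·z^2 + 72·y·z^2 - 72·x·y·z - 144·y·z)·(-9·x - 9 - 5·y)    [distributive law]
= (16·z - 40·x - 96 + 28·x·z + 8·x^2 + 144·z^2 - 90·y·z - 72·x·y - 108·y + 22·x^2·z + 2·x^3 + 40·x·z^2 - 63·x·y·z - 9·x^2·y - 64·z^3 + 72·y·z^2)·(-9·x - 9 - 5·y)    [combine like terms]
= -144·x·z - 144·z - 80·y·z + 360·x^2 + 360·x + 200·x·y + 864·x + 864 + 480·y - 252·x^2·z - 252·x·z - 140·x·y·z - 72·x^3 - 72·x^2 - 40·x^2·y - 1296·x·z^2 - 1296·z^2 - 720·y·z^2 + 810·x·y·z + 810·y·z + 450·y^2·z + 648·x^2·y + 648·x·y + 360·x·y^2 + 972·x·y + 972·y + 540·y^2 - 198·x^3·z - 198·x^2·z - 110·x^2·y·z - 18·x^4 - 18·x^3 - 10·x^3·y - 360·x^2·z^2 - 360·x·z^2 - 200·x·y·z^2 + 567·x^2·y·z + 567·x·y·z + 315·x·y^2·z + 81·x^3·y + 81·x^2·y + 45·x^2·y^2 + 576·x·z^3 + 576·z^3 + 320·y·z^3 - 648·x·y·z^2 - 648·y·z^2 - 360·y^2·z^2    [distributive law]
= -396·x·z - 144·z + 730·y·z + 288·x^2 + 1224·x + 1820·x·y + 864 + 1452·y - 450·x^2·z + 1237·x·y·z - 90·x^3 + 689·x^2·y - 1656·x·z^2 - 1296·z^2 - 1368·y·z^2 + 450·y^2·z + 360·x·y^2 + 540·y^2 - 198·x^3·z + 457·x^2·y·z - 18·x^4 + 71·x^3·y - 360·x^2·z^2 - 848·x·y·z^2 + 315·x·y^2·z + 45·x^2·y^2 + 576·x·z^3 + 576·z^3 + 320·y·z^3 - 360·y^2·z^2    [combine like terms]

-396·x·z - 144·z + 730·y·z + 288·x^2 + 1224·x + 1820·x·y + 864 + 1452·y - 450·x^2·z + 1237·x·y·z - 90·x^3 + 689·x^2·y - 1656·x·z^2 - 1296·z^2 - 1368·y·z^2 + 450·y^2·z + 360·x·y^2 + 540·y^2 - 198·x^3·z + 457·x^2·y·z - 18·x^4 + 71·x^3·y - 360·x^2·z^2 - 848·x·y·z^2 + 315·x·y^2·z + 45·x^2·y^2 + 576·x·z^3 + 576·z^3 + 320·y·z^3 - 360·y^2·z^2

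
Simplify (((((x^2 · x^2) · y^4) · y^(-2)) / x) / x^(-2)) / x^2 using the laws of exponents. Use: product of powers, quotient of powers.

(((((x^2 · x^2) · y^4) · y^(-2)) / x) / x^(-2)) / x^2
= ((((x^4 · y^4) · y^(-2)) / x) / x^(-2)) / x^2    [product of powers]
= x^3·y^2    [quotient of powers; product of powers]

x^3·y^2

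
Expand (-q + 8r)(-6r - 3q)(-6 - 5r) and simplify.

(-q + 8r)(-6r - 3q)(-6 - 5r)
= (6qr + 3q^2 - 48r^2 - 24qr)(-6 - 5r)    [distributive law]
= (-18qr + 3q^2 - 48r^2)(-6 - 5r)    [combine like terms]
= 108qr + 90qr^2 - 18q^2 - 15q^2r + 288r^2 + 240r^3    [distributive law]

108qr + 90qr^2 - 18q^2 - 15q^2r + 288r^2 + 240r^3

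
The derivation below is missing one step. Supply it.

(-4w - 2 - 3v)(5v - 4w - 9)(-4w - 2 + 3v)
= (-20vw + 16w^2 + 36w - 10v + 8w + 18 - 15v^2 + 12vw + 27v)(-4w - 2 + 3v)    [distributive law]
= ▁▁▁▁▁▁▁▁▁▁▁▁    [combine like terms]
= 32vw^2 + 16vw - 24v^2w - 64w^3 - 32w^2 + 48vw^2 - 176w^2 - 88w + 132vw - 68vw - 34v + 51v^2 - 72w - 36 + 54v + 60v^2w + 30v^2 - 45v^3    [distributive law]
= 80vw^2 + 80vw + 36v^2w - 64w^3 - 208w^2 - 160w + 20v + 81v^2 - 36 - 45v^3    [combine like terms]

After combine like terms, the bracketed line is:

(-8vw + 16w^2 + 44w + 17v + 18 - 15v^2)(-4w - 2 + 3v)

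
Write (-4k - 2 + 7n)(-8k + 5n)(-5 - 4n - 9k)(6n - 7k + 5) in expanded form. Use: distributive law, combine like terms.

-1886k^2n + 688k^3 - 960k^2 + 3413k^2n^2 - 5620k^3n + 2016k^4 + 3326kn^2 + 1200kn + 914kn^3 - 400k - 375n^2 + 250n - 1510n^3 - 840n^4

(-4k - 2 + 7n)(-8k + 5n)(-5 - 4n - 9k)(6n - 7k + 5)
= (32k^2 - 20kn + 16k - 10n - 56kn + 35n^2)(-5 - 4n - 9k)(6n - 7k + 5)    [distributive law]
= (32k^2 - 76kn + 16k - 10n + 35n^2)(-5 - 4n - 9k)(6n - 7k + 5)    [combine like terms]
= (-160k^2 - 128k^2n - 288k^3 + 380kn + 304kn^2 + 684k^2n - 80k - 64kn - 144k^2 + 50n + 40n^2 + 90kn - 175n^2 - 140n^3 - 315kn^2)(6n - 7k + 5)    [distributive law]
= (-304k^2 + 556k^2n - 288k^3 + 406kn - 11kn^2 - 80k + 50n - 135n^2 - 140n^3)(6n - 7k + 5)    [combine like terms]
= -1824k^2n + 2128k^3 - 1520k^2 + 3336k^2n^2 - 3892k^3n + 2780k^2n - 1728k^3n + 2016k^4 - 1440k^3 + 2436kn^2 - 2842k^2n + 2030kn - 66kn^3 + 77k^2n^2 - 55kn^2 - 480kn + 560k^2 - 400k + 300n^2 - 350kn + 250n - 810n^3 + 945kn^2 - 675n^2 - 840n^4 + 980kn^3 - 700n^3    [distributive law]
= -1886k^2n + 688k^3 - 960k^2 + 3413k^2n^2 - 5620k^3n + 2016k^4 + 3326kn^2 + 1200kn + 914kn^3 - 400k - 375n^2 + 250n - 1510n^3 - 840n^4    [combine like terms]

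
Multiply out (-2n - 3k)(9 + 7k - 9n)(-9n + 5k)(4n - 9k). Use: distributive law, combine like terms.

648n^3 - 846kn^2 - 1917k^2n + 1350kn^3 + 1259k^2n^2 - 2706k^3n - 648n^4 + 1215k^3 + 945k^4

(-2n - 3k)(9 + 7k - 9n)(-9n + 5k)(4n - 9k)
= (-18n - 14kn + 18n^2 - 27k - 21k^2 + 27kn)(-9n + 5k)(4n - 9k)    [distributive law]
= (-18n + 13kn + 18n^2 - 27k - 21k^2)(-9n + 5k)(4n - 9k)    [combine like terms]
= (162n^2 - 90kn - 117kn^2 + 65k^2n - 162n^3 + 90kn^2 + 243kn - 135k^2 + 189k^2n - 105k^3)(4n - 9k)    [distributive law]
= (162n^2 + 153kn - 27kn^2 + 254k^2n - 162n^3 - 135k^2 - 105k^3)(4n - 9k)    [combine like terms]
= 648n^3 - 1458kn^2 + 612kn^2 - 1377k^2n - 108kn^3 + 243k^2n^2 + 1016k^2n^2 - 2286k^3n - 648n^4 + 1458kn^3 - 540k^2n + 1215k^3 - 420k^3n + 945k^4    [distributive law]
= 648n^3 - 846kn^2 - 1917k^2n + 1350kn^3 + 1259k^2n^2 - 2706k^3n - 648n^4 + 1215k^3 + 945k^4    [combine like terms]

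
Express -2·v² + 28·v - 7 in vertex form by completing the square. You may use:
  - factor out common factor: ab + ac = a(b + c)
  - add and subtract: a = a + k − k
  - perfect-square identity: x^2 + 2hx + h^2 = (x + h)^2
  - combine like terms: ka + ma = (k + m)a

-2(v - 7)² + 91

-2·v² + 28·v - 7
= -2(v² - 14·v) - 7    [factor out -2 from the v-terms]
= -2(v² - 14·v + 49 - 49) - 7    [add and subtract 49 inside the bracket]
= -2(v - 7)² + 98 - 7    [perfect-square identity]
= -2(v - 7)² + 91    [combine constants]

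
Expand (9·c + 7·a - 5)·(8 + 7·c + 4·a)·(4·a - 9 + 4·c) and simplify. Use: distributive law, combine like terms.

(9·c + 7·a - 5)·(8 + 7·c + 4·a)·(4·a - 9 + 4·c)
= (72·c + 63·c² + 36·a·c + 56·a + 49·a·c + 28·a² - 40 - 35·c - 20·a)·(4·a - 9 + 4·c)    [distributive law]
= (37·c + 63·c² + 85·a·c + 36·a + 28·a² - 40)·(4·a - 9 + 4·c)    [combine like terms]
= 148·a·c - 333·c + 148·c² + 252·a·c² - 567·c² + 252·c³ + 340·a²·c - 765·a·c + 340·a·c² + 144·a² - 324·a + 144·a·c + 112·a³ - 252·a² + 112·a²·c - 160·a + 360 - 160·c    [distributive law]
= -473·a·c - 493·c - 419·c² + 592·a·c² + 252·c³ + 452·a²·c - 108·a² - 484·a + 112·a³ + 360    [combine like terms]

-473·a·c - 493·c - 419·c² + 592·a·c² + 252·c³ + 452·a²·c - 108·a² - 484·a + 112·a³ + 360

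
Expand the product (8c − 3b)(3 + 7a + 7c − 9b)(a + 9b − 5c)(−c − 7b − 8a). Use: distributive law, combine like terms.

936ac^2 − 2247abc − 192a^2c + 579bc^2 − 1746b^2c + 120c^3 + 1736a^2c^2 − 4499a^2bc − 448a^3c − 6700abc^2 + 4326ab^2c + 2464ac^3 + 991bc^3 − 5811b^2c^2 + 280c^4 + 6561b^3c + 711ab^2 + 72a^2b + 567b^3 + 1443a^2b^2 + 168a^3b − 810ab^3 − 1701b^4

(8c − 3b)(3 + 7a + 7c − 9b)(a + 9b − 5c)(−c − 7b − 8a)
= (24c + 56ac + 56c^2 − 72bc − 9b − 21ab − 21bc + 27b^2)(a + 9b − 5c)(−c − 7b − 8a)    [distributive law]
= (24c + 56ac + 56c^2 − 93bc − 9b − 21ab + 27b^2)(a + 9b − 5c)(−c − 7b − 8a)    [combine like terms]
= (24ac + 216bc − 120c^2 + 56a^2c + 504abc − 280ac^2 + 56ac^2 + 504bc^2 − 280c^3 − 93abc − 837b^2c + 465bc^2 − 9ab − 81b^2 + 45bc − 21a^2b − 189ab^2 + 105abc + 27ab^2 + 243b^3 − 135b^2c)(−c − 7b − 8a)    [distributive law]
= (24ac + 261bc − 120c^2 + 56a^2c + 516abc − 224ac^2 + 969bc^2 − 280c^3 − 972b^2c − 9ab − 81b^2 − 21a^2b − 162ab^2 + 243b^3)(−c − 7b − 8a)    [combine like terms]
= −24ac^2 − 168abc − 192a^2c − 261bc^2 − 1827b^2c − 2088abc + 120c^3 + 840bc^2 + 960ac^2 − 56a^2c^2 − 392a^2bc − 448a^3c − 516abc^2 − 3612ab^2c − 4128a^2bc + 224ac^3 + 1568abc^2 + 1792a^2c^2 − 969bc^3 − 6783b^2c^2 − 7752abc^2 + 280c^4 + 1960bc^3 + 2240ac^3 + 972b^2c^2 + 6804b^3c + 7776ab^2c + 9abc + 63ab^2 + 72a^2b + 81b^2c + 567b^3 + 648ab^2 + 21a^2bc + 147a^2b^2 + 168a^3b + 162ab^2c + 1134ab^3 + 1296a^2b^2 − 243b^3c − 1701b^4 − 1944ab^3    [distributive law]
= 936ac^2 − 2247abc − 192a^2c + 579bc^2 − 1746b^2c + 120c^3 + 1736a^2c^2 − 4499a^2bc − 448a^3c − 6700abc^2 + 4326ab^2c + 2464ac^3 + 991bc^3 − 5811b^2c^2 + 280c^4 + 6561b^3c + 711ab^2 + 72a^2b + 567b^3 + 1443a^2b^2 + 168a^3b − 810ab^3 − 1701b^4    [combine like terms]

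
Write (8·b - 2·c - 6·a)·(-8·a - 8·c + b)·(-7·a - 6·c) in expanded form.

490·a^2·b + 882·a·b·c + 396·b·c^2 - 56·a·b^2 - 48·b^2·c - 736·a^2·c - 496·a·c^2 - 96·c^3 - 336·a^3

(8·b - 2·c - 6·a)·(-8·a - 8·c + b)·(-7·a - 6·c)
= (-64·a·b - 64·b·c + 8·b^2 + 16·a·c + 16·c^2 - 2·b·c + 48·a^2 + 48·a·c - 6·a·b)·(-7·a - 6·c)    [distributive law]
= (-70·a·b - 66·b·c + 8·b^2 + 64·a·c + 16·c^2 + 48·a^2)·(-7·a - 6·c)    [combine like terms]
= 490·a^2·b + 420·a·b·c + 462·a·b·c + 396·b·c^2 - 56·a·b^2 - 48·b^2·c - 448·a^2·c - 384·a·c^2 - 112·a·c^2 - 96·c^3 - 336·a^3 - 288·a^2·c    [distributive law]
= 490·a^2·b + 882·a·b·c + 396·b·c^2 - 56·a·b^2 - 48·b^2·c - 736·a^2·c - 496·a·c^2 - 96·c^3 - 336·a^3    [combine like terms]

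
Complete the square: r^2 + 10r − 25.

(r + 5)^2 − 50

r^2 + 10r − 25
= r^2 + 10r + 25 − 25 − 25    [add and subtract 25]
= (r + 5)^2 − 25 − 25    [perfect-square identity]
= (r + 5)^2 − 50    [combine constants]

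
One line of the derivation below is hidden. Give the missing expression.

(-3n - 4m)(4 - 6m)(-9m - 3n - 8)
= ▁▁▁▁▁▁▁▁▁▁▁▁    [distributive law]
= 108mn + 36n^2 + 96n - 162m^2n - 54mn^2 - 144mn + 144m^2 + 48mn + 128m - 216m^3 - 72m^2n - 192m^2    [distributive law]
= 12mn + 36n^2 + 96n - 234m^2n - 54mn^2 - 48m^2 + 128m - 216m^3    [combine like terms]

Applying distributive law to the line above:

(-12n + 18mn - 16m + 24m^2)(-9m - 3n - 8)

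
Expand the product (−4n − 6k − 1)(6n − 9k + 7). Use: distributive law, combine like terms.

(−4n − 6k − 1)(6n − 9k + 7)
= −24n^2 + 36kn − 28n − 36kn + 54k^2 − 42k − 6n + 9k − 7    [distributive law]
= −24n^2 − 34n + 54k^2 − 33k − 7    [combine like terms]

−24n^2 − 34n + 54k^2 − 33k − 7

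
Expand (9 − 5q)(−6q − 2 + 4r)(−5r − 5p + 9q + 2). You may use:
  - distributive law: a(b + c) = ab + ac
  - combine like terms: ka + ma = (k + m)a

(9 − 5q)(−6q − 2 + 4r)(−5r − 5p + 9q + 2)
= (−54q − 18 + 36r + 30q^2 + 10q − 20qr)(−5r − 5p + 9q + 2)    [distributive law]
= (−44q − 18 + 36r + 30q^2 − 20qr)(−5r − 5p + 9q + 2)    [combine like terms]
= 220qr + 220pq − 396q^2 − 88q + 90r + 90p − 162q − 36 − 180r^2 − 180pr + 324qr + 72r − 150q^2r − 150pq^2 + 270q^3 + 60q^2 + 100qr^2 + 100pqr − 180q^2r − 40qr    [distributive law]
= 504qr + 220pq − 336q^2 − 250q + 162r + 90p − 36 − 180r^2 − 180pr − 330q^2r − 150pq^2 + 270q^3 + 100qr^2 + 100pqr    [combine like terms]

504qr + 220pq − 336q^2 − 250q + 162r + 90p − 36 − 180r^2 − 180pr − 330q^2r − 150pq^2 + 270q^3 + 100qr^2 + 100pqr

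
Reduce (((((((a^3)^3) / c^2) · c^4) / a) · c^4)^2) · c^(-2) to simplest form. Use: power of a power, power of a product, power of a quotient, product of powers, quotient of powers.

(((((((a^3)^3) / c^2) · c^4) / a) · c^4)^2) · c^(-2)
= (((((((a^3)^3) / c^2) · c^4) / a)^2) · ((c^4)^2)) · c^(-2)    [power of a product]
= (((((((a^3)^3) / c^2) · c^4)^2) / (a^2)) · ((c^4)^2)) · c^(-2)    [power of a quotient]
= (((((((a^3)^3) / c^2)^2) · ((c^4)^2)) / (a^2)) · ((c^4)^2)) · c^(-2)    [power of a product]
= (((((((a^3)^3)^2) / ((c^2)^2)) · ((c^4)^2)) / (a^2)) · ((c^4)^2)) · c^(-2)    [power of a quotient]
= ((((((a^3)^6) / ((c^2)^2)) · ((c^4)^2)) / (a^2)) · ((c^4)^2)) · c^(-2)    [power of a power]
= ((((a^18 / ((c^2)^2)) · ((c^4)^2)) / (a^2)) · ((c^4)^2)) · c^(-2)    [power of a power]
= ((((a^18 / c^4) · ((c^4)^2)) / (a^2)) · ((c^4)^2)) · c^(-2)    [power of a power]
= ((((a^18 / c^4) · c^8) / (a^2)) · ((c^4)^2)) · c^(-2)    [power of a power]
= ((((a^18 / c^4) · c^8) / a^2) · c^8) · c^(-2)    [power of a power]
= a^16c^10    [quotient of powers; product of powers]

a^16c^10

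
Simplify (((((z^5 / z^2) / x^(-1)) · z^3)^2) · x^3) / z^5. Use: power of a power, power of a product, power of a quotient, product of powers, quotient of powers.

x^5z^7

(((((z^5 / z^2) / x^(-1)) · z^3)^2) · x^3) / z^5
= (((((z^5 / z^2) / x^(-1))^2) · ((z^3)^2)) · x^3) / z^5    [power of a product]
= (((((z^5 / z^2)^2) / ((x^(-1))^2)) · ((z^3)^2)) · x^3) / z^5    [power of a quotient]
= ((((((z^5)^2) / ((z^2)^2)) / ((x^(-1))^2)) · ((z^3)^2)) · x^3) / z^5    [power of a quotient]
= ((((z^10 / ((z^2)^2)) / ((x^(-1))^2)) · ((z^3)^2)) · x^3) / z^5    [power of a power]
= ((((z^10 / z^4) / ((x^(-1))^2)) · ((z^3)^2)) · x^3) / z^5    [power of a power]
= (((z^6 / ((x^(-1))^2)) · ((z^3)^2)) · x^3) / z^5    [quotient of powers]
= (((z^6 / x^(-2)) · ((z^3)^2)) · x^3) / z^5    [power of a power]
= (((z^6 / x^(-2)) · z^6) · x^3) / z^5    [power of a power]
= x^5z^7    [quotient of powers; product of powers]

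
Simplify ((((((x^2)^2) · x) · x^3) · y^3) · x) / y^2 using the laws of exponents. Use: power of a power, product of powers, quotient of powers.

((((((x^2)^2) · x) · x^3) · y^3) · x) / y^2
= ((((x^4 · x) · x^3) · y^3) · x) / y^2    [power of a power]
= (((x^5 · x^3) · y^3) · x) / y^2    [product of powers]
= ((x^8 · y^3) · x) / y^2    [product of powers]
= x^9·y    [quotient of powers; product of powers]

x^9·y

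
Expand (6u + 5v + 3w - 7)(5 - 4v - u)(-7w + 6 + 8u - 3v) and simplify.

(6u + 5v + 3w - 7)(5 - 4v - u)(-7w + 6 + 8u - 3v)
= (30u - 24uv - 6u^2 + 25v - 20v^2 - 5uv + 15w - 12vw - 3uw - 35 + 28v + 7u)(-7w + 6 + 8u - 3v)    [distributive law]
= (37u - 29uv - 6u^2 + 53v - 20v^2 + 15w - 12vw - 3uw - 35)(-7w + 6 + 8u - 3v)    [combine like terms]
= -259uw + 222u + 296u^2 - 111uv + 203uvw - 174uv - 232u^2v + 87uv^2 + 42u^2w - 36u^2 - 48u^3 + 18u^2v - 371vw + 318v + 424uv - 159v^2 + 140v^2w - 120v^2 - 160uv^2 + 60v^3 - 105w^2 + 90w + 120uw - 45vw + 84vw^2 - 72vw - 96uvw + 36v^2w + 21uw^2 - 18uw - 24u^2w + 9uvw + 245w - 210 - 280u + 105v    [distributive law]
= -157uw - 58u + 260u^2 + 139uv + 116uvw - 214u^2v - 73uv^2 + 18u^2w - 48u^3 - 488vw + 423v - 279v^2 + 176v^2w + 60v^3 - 105w^2 + 335w + 84vw^2 + 21uw^2 - 210    [combine like terms]

-157uw - 58u + 260u^2 + 139uv + 116uvw - 214u^2v - 73uv^2 + 18u^2w - 48u^3 - 488vw + 423v - 279v^2 + 176v^2w + 60v^3 - 105w^2 + 335w + 84vw^2 + 21uw^2 - 210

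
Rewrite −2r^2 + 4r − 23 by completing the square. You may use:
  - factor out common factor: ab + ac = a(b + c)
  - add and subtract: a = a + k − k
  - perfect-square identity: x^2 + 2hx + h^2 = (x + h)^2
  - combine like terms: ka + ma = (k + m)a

−2r^2 + 4r − 23
= −2(r^2 − 2r) − 23    [factor out -2 from the r-terms]
= −2(r^2 − 2r + 1 − 1) − 23    [add and subtract 1 inside the bracket]
= −2(r − 1)^2 + 2 − 23    [perfect-square identity]
= −2(r − 1)^2 − 21    [combine constants]

−2(r − 1)^2 − 21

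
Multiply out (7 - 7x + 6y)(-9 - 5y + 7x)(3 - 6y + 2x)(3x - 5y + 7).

(7 - 7x + 6y)(-9 - 5y + 7x)(3 - 6y + 2x)(3x - 5y + 7)
= (-63 - 35y + 49x + 63x + 35xy - 49x^2 - 54y - 30y^2 + 42xy)(3 - 6y + 2x)(3x - 5y + 7)    [distributive law]
= (-63 - 89y + 112x + 77xy - 49x^2 - 30y^2)(3 - 6y + 2x)(3x - 5y + 7)    [combine like terms]
= (-189 + 378y - 126x - 267y + 534y^2 - 178xy + 336x - 672xy + 224x^2 + 231xy - 462xy^2 + 154x^2y - 147x^2 + 294x^2y - 98x^3 - 90y^2 + 180y^3 - 60xy^2)(3x - 5y + 7)    [distributive law]
= (-189 + 111y + 210x + 444y^2 - 619xy + 77x^2 - 522xy^2 + 448x^2y - 98x^3 + 180y^3)(3x - 5y + 7)    [combine like terms]
= -567x + 945y - 1323 + 333xy - 555y^2 + 777y + 630x^2 - 1050xy + 1470x + 1332xy^2 - 2220y^3 + 3108y^2 - 1857x^2y + 3095xy^2 - 4333xy + 231x^3 - 385x^2y + 539x^2 - 1566x^2y^2 + 2610xy^3 - 3654xy^2 + 1344x^3y - 2240x^2y^2 + 3136x^2y - 294x^4 + 490x^3y - 686x^3 + 540xy^3 - 900y^4 + 1260y^3    [distributive law]
= 903x + 1722y - 1323 - 5050xy + 2553y^2 + 1169x^2 + 773xy^2 - 960y^3 + 894x^2y - 455x^3 - 3806x^2y^2 + 3150xy^3 + 1834x^3y - 294x^4 - 900y^4    [combine like terms]

903x + 1722y - 1323 - 5050xy + 2553y^2 + 1169x^2 + 773xy^2 - 960y^3 + 894x^2y - 455x^3 - 3806x^2y^2 + 3150xy^3 + 1834x^3y - 294x^4 - 900y^4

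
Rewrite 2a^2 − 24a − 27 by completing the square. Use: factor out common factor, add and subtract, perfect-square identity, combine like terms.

2a^2 − 24a − 27
= 2(a^2 − 12a) − 27    [factor out 2 from the a-terms]
= 2(a^2 − 12a + 36 − 36) − 27    [add and subtract 36 inside the bracket]
= 2(a − 6)^2 − 72 − 27    [perfect-square identity]
= 2(a − 6)^2 − 99    [combine constants]

2(a − 6)^2 − 99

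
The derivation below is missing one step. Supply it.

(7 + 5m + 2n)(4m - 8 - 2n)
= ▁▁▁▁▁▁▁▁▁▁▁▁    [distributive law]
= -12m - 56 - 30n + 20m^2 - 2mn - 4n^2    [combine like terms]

Applying distributive law to the line above:

28m - 56 - 14n + 20m^2 - 40m - 10mn + 8mn - 16n - 4n^2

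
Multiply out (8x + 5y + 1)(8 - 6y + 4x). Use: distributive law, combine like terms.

68x - 28xy + 32x² + 34y - 30y² + 8

(8x + 5y + 1)(8 - 6y + 4x)
= 64x - 48xy + 32x² + 40y - 30y² + 20xy + 8 - 6y + 4x    [distributive law]
= 68x - 28xy + 32x² + 34y - 30y² + 8    [combine like terms]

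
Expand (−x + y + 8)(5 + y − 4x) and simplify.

(−x + y + 8)(5 + y − 4x)
= −5x − xy + 4x² + 5y + y² − 4xy + 40 + 8y − 32x    [distributive law]
= −37x − 5xy + 4x² + 13y + y² + 40    [combine like terms]

−37x − 5xy + 4x² + 13y + y² + 40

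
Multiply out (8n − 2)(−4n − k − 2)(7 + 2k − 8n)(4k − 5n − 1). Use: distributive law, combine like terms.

(8n − 2)(−4n − k − 2)(7 + 2k − 8n)(4k − 5n − 1)
= (−32n^2 − 8kn − 16n + 8n + 2k + 4)(7 + 2k − 8n)(4k − 5n − 1)    [distributive law]
= (−32n^2 − 8kn − 8n + 2k + 4)(7 + 2k − 8n)(4k − 5n − 1)    [combine like terms]
= (−224n^2 − 64kn^2 + 256n^3 − 56kn − 16k^2n + 64kn^2 − 56n − 16kn + 64n^2 + 14k + 4k^2 − 16kn + 28 + 8k − 32n)(4k − 5n − 1)    [distributive law]
= (−160n^2 + 256n^3 − 88kn − 16k^2n − 88n + 22k + 4k^2 + 28)(4k − 5n − 1)    [combine like terms]
= −640kn^2 + 800n^3 + 160n^2 + 1024kn^3 − 1280n^4 − 256n^3 − 352k^2n + 440kn^2 + 88kn − 64k^3n + 80k^2n^2 + 16k^2n − 352kn + 440n^2 + 88n + 88k^2 − 110kn − 22k + 16k^3 − 20k^2n − 4k^2 + 112k − 140n − 28    [distributive law]
= −200kn^2 + 544n^3 + 600n^2 + 1024kn^3 − 1280n^4 − 356k^2n − 374kn − 64k^3n + 80k^2n^2 − 52n + 84k^2 + 90k + 16k^3 − 28    [combine like terms]

−200kn^2 + 544n^3 + 600n^2 + 1024kn^3 − 1280n^4 − 356k^2n − 374kn − 64k^3n + 80k^2n^2 − 52n + 84k^2 + 90k + 16k^3 − 28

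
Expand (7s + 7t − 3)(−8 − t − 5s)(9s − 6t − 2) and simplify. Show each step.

−299s^2 − 147st + 298s − 168s^2t + 189st^2 − 315s^3 + 332t^2 − 38t + 42t^3 − 48

(7s + 7t − 3)(−8 − t − 5s)(9s − 6t − 2)
= (−56s − 7st − 35s^2 − 56t − 7t^2 − 35st + 24 + 3t + 15s)(9s − 6t − 2)    [distributive law]
= (−41s − 42st − 35s^2 − 53t − 7t^2 + 24)(9s − 6t − 2)    [combine like terms]
= −369s^2 + 246st + 82s − 378s^2t + 252st^2 + 84st − 315s^3 + 210s^2t + 70s^2 − 477st + 318t^2 + 106t − 63st^2 + 42t^3 + 14t^2 + 216s − 144t − 48    [distributive law]
= −299s^2 − 147st + 298s − 168s^2t + 189st^2 − 315s^3 + 332t^2 − 38t + 42t^3 − 48    [combine like terms]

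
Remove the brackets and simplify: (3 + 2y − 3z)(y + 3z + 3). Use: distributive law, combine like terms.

9y + 9 + 2y^2 + 3yz − 9z^2

(3 + 2y − 3z)(y + 3z + 3)
= 3y + 9z + 9 + 2y^2 + 6yz + 6y − 3yz − 9z^2 − 9z    [distributive law]
= 9y + 9 + 2y^2 + 3yz − 9z^2    [combine like terms]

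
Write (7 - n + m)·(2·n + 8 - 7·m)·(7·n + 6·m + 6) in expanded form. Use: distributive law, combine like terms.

30·n^2 - 197·m·n + 428·n + 90·m + 336 - 288·m^2 - 14·n^3 + 51·m·n^2 + 5·m^2·n - 42·m^3

(7 - n + m)·(2·n + 8 - 7·m)·(7·n + 6·m + 6)
= (14·n + 56 - 49·m - 2·n^2 - 8·n + 7·m·n + 2·m·n + 8·m - 7·m^2)·(7·n + 6·m + 6)    [distributive law]
= (6·n + 56 - 41·m - 2·n^2 + 9·m·n - 7·m^2)·(7·n + 6·m + 6)    [combine like terms]
= 42·n^2 + 36·m·n + 36·n + 392·n + 336·m + 336 - 287·m·n - 246·m^2 - 246·m - 14·n^3 - 12·m·n^2 - 12·n^2 + 63·m·n^2 + 54·m^2·n + 54·m·n - 49·m^2·n - 42·m^3 - 42·m^2    [distributive law]
= 30·n^2 - 197·m·n + 428·n + 90·m + 336 - 288·m^2 - 14·n^3 + 51·m·n^2 + 5·m^2·n - 42·m^3    [combine like terms]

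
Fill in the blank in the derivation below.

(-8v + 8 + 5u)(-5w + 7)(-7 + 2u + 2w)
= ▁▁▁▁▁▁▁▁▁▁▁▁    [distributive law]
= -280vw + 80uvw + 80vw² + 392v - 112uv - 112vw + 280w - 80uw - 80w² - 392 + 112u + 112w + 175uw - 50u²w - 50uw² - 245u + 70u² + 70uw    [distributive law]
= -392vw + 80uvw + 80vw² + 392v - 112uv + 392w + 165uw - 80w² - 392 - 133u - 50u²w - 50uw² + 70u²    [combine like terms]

Applying distributive law to the line above:

(40vw - 56v - 40w + 56 - 25uw + 35u)(-7 + 2u + 2w)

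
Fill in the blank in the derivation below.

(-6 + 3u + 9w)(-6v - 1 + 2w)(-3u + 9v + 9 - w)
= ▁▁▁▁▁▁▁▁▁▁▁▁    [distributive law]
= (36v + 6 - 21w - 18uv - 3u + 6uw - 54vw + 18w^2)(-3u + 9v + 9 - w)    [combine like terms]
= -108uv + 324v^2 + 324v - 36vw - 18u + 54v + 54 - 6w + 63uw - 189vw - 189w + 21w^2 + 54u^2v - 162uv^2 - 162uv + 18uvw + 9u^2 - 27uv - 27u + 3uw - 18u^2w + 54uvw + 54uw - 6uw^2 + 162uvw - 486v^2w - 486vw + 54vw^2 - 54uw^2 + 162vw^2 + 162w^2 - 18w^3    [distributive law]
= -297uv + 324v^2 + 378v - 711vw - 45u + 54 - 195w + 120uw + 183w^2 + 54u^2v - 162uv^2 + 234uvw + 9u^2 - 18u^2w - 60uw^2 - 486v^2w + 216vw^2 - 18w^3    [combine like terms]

By distributive law:

(36v + 6 - 12w - 18uv - 3u + 6uw - 54vw - 9w + 18w^2)(-3u + 9v + 9 - w)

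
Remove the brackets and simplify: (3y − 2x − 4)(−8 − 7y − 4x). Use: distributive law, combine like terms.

4y − 21y² + 2xy + 32x + 8x² + 32

(3y − 2x − 4)(−8 − 7y − 4x)
= −24y − 21y² − 12xy + 16x + 14xy + 8x² + 32 + 28y + 16x    [distributive law]
= 4y − 21y² + 2xy + 32x + 8x² + 32    [combine like terms]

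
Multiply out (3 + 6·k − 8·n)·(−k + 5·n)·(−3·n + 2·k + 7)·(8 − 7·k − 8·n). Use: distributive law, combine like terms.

(3 + 6·k − 8·n)·(−k + 5·n)·(−3·n + 2·k + 7)·(8 − 7·k − 8·n)
= (−3·k + 15·n − 6·k² + 30·k·n + 8·k·n − 40·n²)·(−3·n + 2·k + 7)·(8 − 7·k − 8·n)    [distributive law]
= (−3·k + 15·n − 6·k² + 38·k·n − 40·n²)·(−3·n + 2·k + 7)·(8 − 7·k − 8·n)    [combine like terms]
= (9·k·n − 6·k² − 21·k − 45·n² + 30·k·n + 105·n + 18·k²·n − 12·k³ − 42·k² − 114·k·n² + 76·k²·n + 266·k·n + 120·n³ − 80·k·n² − 280·n²)·(8 − 7·k − 8·n)    [distributive law]
= (305·k·n − 48·k² − 21·k − 325·n² + 105·n + 94·k²·n − 12·k³ − 194·k·n² + 120·n³)·(8 − 7·k − 8·n)    [combine like terms]
= 2440·k·n − 2135·k²·n − 2440·k·n² − 384·k² + 336·k³ + 384·k²·n − 168·k + 147·k² + 168·k·n − 2600·n² + 2275·k·n² + 2600·n³ + 840·n − 735·k·n − 840·n² + 752·k²·n − 658·k³·n − 752·k²·n² − 96·k³ + 84·k⁴ + 96·k³·n − 1552·k·n² + 1358·k²·n² + 1552·k·n³ + 960·n³ − 840·k·n³ − 960·n⁴    [distributive law]
= 1873·k·n − 999·k²·n − 1717·k·n² − 237·k² + 240·k³ − 168·k − 3440·n² + 3560·n³ + 840·n − 562·k³·n + 606·k²·n² + 84·k⁴ + 712·k·n³ − 960·n⁴    [combine like terms]

1873·k·n − 999·k²·n − 1717·k·n² − 237·k² + 240·k³ − 168·k − 3440·n² + 3560·n³ + 840·n − 562·k³·n + 606·k²·n² + 84·k⁴ + 712·k·n³ − 960·n⁴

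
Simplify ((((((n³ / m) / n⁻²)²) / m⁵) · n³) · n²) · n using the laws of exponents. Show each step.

((((((n³ / m) / n⁻²)²) / m⁵) · n³) · n²) · n
= ((((((n³ / m)²) / ((n⁻²)²)) / m⁵) · n³) · n²) · n    [power of a quotient]
= (((((((n³)²) / (m²)) / ((n⁻²)²)) / m⁵) · n³) · n²) · n    [power of a quotient]
= (((((n⁶ / (m²)) / ((n⁻²)²)) / m⁵) · n³) · n²) · n    [power of a power]
= (((((n⁶ / m²) / n⁻⁴) / m⁵) · n³) · n²) · n    [power of a power]
= m⁻⁷n¹⁶    [quotient of powers; product of powers]

m⁻⁷n¹⁶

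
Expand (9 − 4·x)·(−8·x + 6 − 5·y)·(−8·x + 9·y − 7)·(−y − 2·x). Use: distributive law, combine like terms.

(9 − 4·x)·(−8·x + 6 − 5·y)·(−8·x + 9·y − 7)·(−y − 2·x)
= (−72·x + 54 − 45·y + 32·x^2 − 24·x + 20·x·y)·(−8·x + 9·y − 7)·(−y − 2·x)    [distributive law]
= (−96·x + 54 − 45·y + 32·x^2 + 20·x·y)·(−8·x + 9·y − 7)·(−y − 2·x)    [combine like terms]
= (768·x^2 − 864·x·y + 672·x − 432·x + 486·y − 378 + 360·x·y − 405·y^2 + 315·y − 256·x^3 + 288·x^2·y − 224·x^2 − 160·x^2·y + 180·x·y^2 − 140·x·y)·(−y − 2·x)    [distributive law]
= (544·x^2 − 644·x·y + 240·x + 801·y − 378 − 405·y^2 − 256·x^3 + 128·x^2·y + 180·x·y^2)·(−y − 2·x)    [combine like terms]
= −544·x^2·y − 1088·x^3 + 644·x·y^2 + 1288·x^2·y − 240·x·y − 480·x^2 − 801·y^2 − 1602·x·y + 378·y + 756·x + 405·y^3 + 810·x·y^2 + 256·x^3·y + 512·x^4 − 128·x^2·y^2 − 256·x^3·y − 180·x·y^3 − 360·x^2·y^2    [distributive law]
= 744·x^2·y − 1088·x^3 + 1454·x·y^2 − 1842·x·y − 480·x^2 − 801·y^2 + 378·y + 756·x + 405·y^3 + 512·x^4 − 488·x^2·y^2 − 180·x·y^3    [combine like terms]

744·x^2·y − 1088·x^3 + 1454·x·y^2 − 1842·x·y − 480·x^2 − 801·y^2 + 378·y + 756·x + 405·y^3 + 512·x^4 − 488·x^2·y^2 − 180·x·y^3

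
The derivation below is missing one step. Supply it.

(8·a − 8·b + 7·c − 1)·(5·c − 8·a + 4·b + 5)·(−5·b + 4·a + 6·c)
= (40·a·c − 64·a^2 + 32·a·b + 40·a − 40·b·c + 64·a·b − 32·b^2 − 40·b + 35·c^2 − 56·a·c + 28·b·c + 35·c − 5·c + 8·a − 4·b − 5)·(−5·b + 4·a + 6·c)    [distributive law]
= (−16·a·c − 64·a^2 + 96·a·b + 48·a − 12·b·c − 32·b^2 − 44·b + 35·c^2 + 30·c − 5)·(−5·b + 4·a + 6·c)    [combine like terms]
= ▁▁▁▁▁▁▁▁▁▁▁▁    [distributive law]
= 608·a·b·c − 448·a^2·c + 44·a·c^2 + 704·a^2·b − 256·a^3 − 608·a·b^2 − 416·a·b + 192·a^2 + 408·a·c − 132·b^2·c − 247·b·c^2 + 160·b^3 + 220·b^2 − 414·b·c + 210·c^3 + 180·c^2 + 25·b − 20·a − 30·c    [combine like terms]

Applying distributive law to the line above:

80·a·b·c − 64·a^2·c − 96·a·c^2 + 320·a^2·b − 256·a^3 − 384·a^2·c − 480·a·b^2 + 384·a^2·b + 576·a·b·c − 240·a·b + 192·a^2 + 288·a·c + 60·b^2·c − 48·a·b·c − 72·b·c^2 + 160·b^3 − 128·a·b^2 − 192·b^2·c + 220·b^2 − 176·a·b − 264·b·c − 175·b·c^2 + 140·a·c^2 + 210·c^3 − 150·b·c + 120·a·c + 180·c^2 + 25·b − 20·a − 30·c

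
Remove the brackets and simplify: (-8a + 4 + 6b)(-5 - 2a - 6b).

(-8a + 4 + 6b)(-5 - 2a - 6b)
= 40a + 16a^2 + 48ab - 20 - 8a - 24b - 30b - 12ab - 36b^2    [distributive law]
= 32a + 16a^2 + 36ab - 20 - 54b - 36b^2    [combine like terms]

32a + 16a^2 + 36ab - 20 - 54b - 36b^2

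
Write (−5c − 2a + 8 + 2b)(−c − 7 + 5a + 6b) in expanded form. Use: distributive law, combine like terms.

5c² + 27c − 23ac − 32bc + 54a − 10a² − 2ab − 56 + 34b + 12b²

(−5c − 2a + 8 + 2b)(−c − 7 + 5a + 6b)
= 5c² + 35c − 25ac − 30bc + 2ac + 14a − 10a² − 12ab − 8c − 56 + 40a + 48b − 2bc − 14b + 10ab + 12b²    [distributive law]
= 5c² + 27c − 23ac − 32bc + 54a − 10a² − 2ab − 56 + 34b + 12b²    [combine like terms]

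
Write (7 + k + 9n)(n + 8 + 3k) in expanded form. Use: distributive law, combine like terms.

(7 + k + 9n)(n + 8 + 3k)
= 7n + 56 + 21k + kn + 8k + 3k^2 + 9n^2 + 72n + 27kn    [distributive law]
= 79n + 56 + 29k + 28kn + 3k^2 + 9n^2    [combine like terms]

79n + 56 + 29k + 28kn + 3k^2 + 9n^2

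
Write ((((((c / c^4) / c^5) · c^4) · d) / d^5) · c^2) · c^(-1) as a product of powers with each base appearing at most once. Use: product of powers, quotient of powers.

c^(-3)d^(-4)

((((((c / c^4) / c^5) · c^4) · d) / d^5) · c^2) · c^(-1)
= (((((c^(-3) / c^5) · c^4) · d) / d^5) · c^2) · c^(-1)    [quotient of powers]
= ((((c^(-8) · c^4) · d) / d^5) · c^2) · c^(-1)    [quotient of powers]
= (((c^(-4) · d) / d^5) · c^2) · c^(-1)    [product of powers]
= c^(-3)d^(-4)    [quotient of powers; product of powers]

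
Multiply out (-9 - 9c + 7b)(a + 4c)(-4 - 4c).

36a + 72ac + 144c + 288c² + 36ac² + 144c³ - 28ab - 28abc - 112bc - 112bc²

(-9 - 9c + 7b)(a + 4c)(-4 - 4c)
= (-9a - 36c - 9ac - 36c² + 7ab + 28bc)(-4 - 4c)    [distributive law]
= 36a + 36ac + 144c + 144c² + 36ac + 36ac² + 144c² + 144c³ - 28ab - 28abc - 112bc - 112bc²    [distributive law]
= 36a + 72ac + 144c + 288c² + 36ac² + 144c³ - 28ab - 28abc - 112bc - 112bc²    [combine like terms]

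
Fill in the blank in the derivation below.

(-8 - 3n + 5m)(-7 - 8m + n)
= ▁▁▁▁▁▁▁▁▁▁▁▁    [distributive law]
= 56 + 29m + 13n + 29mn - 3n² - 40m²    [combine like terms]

By distributive law:

56 + 64m - 8n + 21n + 24mn - 3n² - 35m - 40m² + 5mn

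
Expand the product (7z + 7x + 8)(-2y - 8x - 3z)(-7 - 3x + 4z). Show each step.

(7z + 7x + 8)(-2y - 8x - 3z)(-7 - 3x + 4z)
= (-14yz - 56xz - 21z² - 14xy - 56x² - 21xz - 16y - 64x - 24z)(-7 - 3x + 4z)    [distributive law]
= (-14yz - 77xz - 21z² - 14xy - 56x² - 16y - 64x - 24z)(-7 - 3x + 4z)    [combine like terms]
= 98yz + 42xyz - 56yz² + 539xz + 231x²z - 308xz² + 147z² + 63xz² - 84z³ + 98xy + 42x²y - 56xyz + 392x² + 168x³ - 224x²z + 112y + 48xy - 64yz + 448x + 192x² - 256xz + 168z + 72xz - 96z²    [distributive law]
= 34yz - 14xyz - 56yz² + 355xz + 7x²z - 245xz² + 51z² - 84z³ + 146xy + 42x²y + 584x² + 168x³ + 112y + 448x + 168z    [combine like terms]

34yz - 14xyz - 56yz² + 355xz + 7x²z - 245xz² + 51z² - 84z³ + 146xy + 42x²y + 584x² + 168x³ + 112y + 448x + 168z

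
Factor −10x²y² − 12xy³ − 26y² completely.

2y²(−5x² − 6xy − 13)

−10x²y² − 12xy³ − 26y²
= 2(−5x²y² − 6xy³ − 13y²)    [factor out 2]
= 2y²(−5x² − 6xy − 13)    [factor out y²]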